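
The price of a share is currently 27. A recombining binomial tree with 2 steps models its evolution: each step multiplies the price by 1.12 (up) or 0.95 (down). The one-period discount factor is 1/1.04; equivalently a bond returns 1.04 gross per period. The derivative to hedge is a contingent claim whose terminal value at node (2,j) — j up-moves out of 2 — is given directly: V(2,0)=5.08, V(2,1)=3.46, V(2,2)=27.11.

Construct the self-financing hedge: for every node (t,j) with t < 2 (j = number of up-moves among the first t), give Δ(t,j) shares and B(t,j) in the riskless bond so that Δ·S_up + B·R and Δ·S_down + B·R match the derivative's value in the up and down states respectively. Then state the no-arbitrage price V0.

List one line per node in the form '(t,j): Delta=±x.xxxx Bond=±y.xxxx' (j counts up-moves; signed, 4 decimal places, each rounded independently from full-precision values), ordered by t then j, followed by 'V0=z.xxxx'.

(0,0): Delta=2.4632 Bond=-56.8467
(1,0): Delta=-0.3715 Bond=13.5894
(1,1): Delta=4.6005 Bond=-123.7517
V0=9.6591

No-arbitrage ⇒ martingale measure with p* = (R−d)/(u−d) = 0.5294.
Terminal payoffs: V(2,0)=5.0800, V(2,1)=3.4600, V(2,2)=27.1100
Node (1,0) S=25.6500: V=(p*·3.4600+(1−p*)·5.0800)/1.04=4.0600; Δ=(3.4600−5.0800)/(28.7280−24.3675)=-0.3715; B=V−Δ·S=13.5894
Node (1,1) S=30.2400: V=(p*·27.1100+(1−p*)·3.4600)/1.04=15.3660; Δ=(27.1100−3.4600)/(33.8688−28.7280)=4.6005; B=V−Δ·S=-123.7517
Node (0,0) S=27.0000: V=(p*·15.3660+(1−p*)·4.0600)/1.04=9.6591; Δ=(15.3660−4.0600)/(30.2400−25.6500)=2.4632; B=V−Δ·S=-56.8467
Root portfolio cost Δ·27+B reproduces V0=9.6591.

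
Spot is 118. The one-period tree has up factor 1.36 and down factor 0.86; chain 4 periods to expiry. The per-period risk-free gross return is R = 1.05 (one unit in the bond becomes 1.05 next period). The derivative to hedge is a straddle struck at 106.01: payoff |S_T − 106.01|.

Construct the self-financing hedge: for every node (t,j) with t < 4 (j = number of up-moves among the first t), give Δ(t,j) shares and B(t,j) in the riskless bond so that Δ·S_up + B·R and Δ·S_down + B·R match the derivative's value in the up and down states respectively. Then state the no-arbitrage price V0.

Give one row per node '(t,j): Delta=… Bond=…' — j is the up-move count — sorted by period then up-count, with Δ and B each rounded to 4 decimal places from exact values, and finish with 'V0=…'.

Under the risk-neutral measure, an up-move has probability p* = (R−d)/(u−d) = 0.3800 and values discount at R = 1.05.
Terminal payoffs: V(4,0)=41.4630, V(4,1)=3.9357, V(4,2)=55.4098, V(4,3)=149.2585, V(4,4)=297.6704
Node (3,0) S=75.0546: V=(p*·3.9357+(1−p*)·41.4630)/1.05=25.9073; Δ=(3.9357−41.4630)/(102.0743−64.5470)=-1.0000; B=V−Δ·S=100.9619
Node (3,1) S=118.6910: V=(p*·55.4098+(1−p*)·3.9357)/1.05=22.3770; Δ=(55.4098−3.9357)/(161.4198−102.0743)=0.8674; B=V−Δ·S=-80.5711
Node (3,2) S=187.6974: V=(p*·149.2585+(1−p*)·55.4098)/1.05=86.7355; Δ=(149.2585−55.4098)/(255.2685−161.4198)=1.0000; B=V−Δ·S=-100.9619
Node (3,3) S=296.8238: V=(p*·297.6704+(1−p*)·149.2585)/1.05=195.8619; Δ=(297.6704−149.2585)/(403.6804−255.2685)=1.0000; B=V−Δ·S=-100.9619
Node (2,0) S=87.2728: V=(p*·22.3770+(1−p*)·25.9073)/1.05=23.3960; Δ=(22.3770−25.9073)/(118.6910−75.0546)=-0.0809; B=V−Δ·S=30.4566
Node (2,1) S=138.0128: V=(p*·86.7355+(1−p*)·22.3770)/1.05=44.6031; Δ=(86.7355−22.3770)/(187.6974−118.6910)=0.9326; B=V−Δ·S=-84.1139
Node (2,2) S=218.2528: V=(p*·195.8619+(1−p*)·86.7355)/1.05=122.0986; Δ=(195.8619−86.7355)/(296.8238−187.6974)=1.0000; B=V−Δ·S=-96.1542
Node (1,0) S=101.4800: V=(p*·44.6031+(1−p*)·23.3960)/1.05=29.9568; Δ=(44.6031−23.3960)/(138.0128−87.2728)=0.4180; B=V−Δ·S=-12.4573
Node (1,1) S=160.4800: V=(p*·122.0986+(1−p*)·44.6031)/1.05=70.5251; Δ=(122.0986−44.6031)/(218.2528−138.0128)=0.9658; B=V−Δ·S=-84.4659
Node (0,0) S=118.0000: V=(p*·70.5251+(1−p*)·29.9568)/1.05=43.2122; Δ=(70.5251−29.9568)/(160.4800−101.4800)=0.6876; B=V−Δ·S=-37.9244
Self-financing check: at every node Δ·S+B equals the discounted successor values.

(0,0): Delta=0.6876 Bond=-37.9244
(1,0): Delta=0.4180 Bond=-12.4573
(1,1): Delta=0.9658 Bond=-84.4659
(2,0): Delta=-0.0809 Bond=30.4566
(2,1): Delta=0.9326 Bond=-84.1139
(2,2): Delta=1.0000 Bond=-96.1542
(3,0): Delta=-1.0000 Bond=100.9619
(3,1): Delta=0.8674 Bond=-80.5711
(3,2): Delta=1.0000 Bond=-100.9619
(3,3): Delta=1.0000 Bond=-100.9619
V0=43.2122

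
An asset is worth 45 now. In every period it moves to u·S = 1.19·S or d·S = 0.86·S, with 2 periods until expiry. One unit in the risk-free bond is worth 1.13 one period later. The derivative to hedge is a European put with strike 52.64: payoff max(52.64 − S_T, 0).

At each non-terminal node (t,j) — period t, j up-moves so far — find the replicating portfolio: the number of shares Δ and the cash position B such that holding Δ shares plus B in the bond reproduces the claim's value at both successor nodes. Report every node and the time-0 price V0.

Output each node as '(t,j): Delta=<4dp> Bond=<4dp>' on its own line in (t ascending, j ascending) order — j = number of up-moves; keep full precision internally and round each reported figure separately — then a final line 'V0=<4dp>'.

The replicating-portfolio and risk-neutral prices coincide; use p* = (1.13−0.86)/(1.19−0.86) = 0.8182 for the latter.
At expiry t=2: V(2,0)=19.3580, V(2,1)=6.5870, V(2,2)=0.0000
Node (1,0) S=38.7000: V=(p*·6.5870+(1−p*)·19.3580)/1.13=7.8841; Δ=(6.5870−19.3580)/(46.0530−33.2820)=-1.0000; B=V−Δ·S=46.5841
Node (1,1) S=53.5500: V=(p*·0.0000+(1−p*)·6.5870)/1.13=1.0599; Δ=(0.0000−6.5870)/(63.7245−46.0530)=-0.3727; B=V−Δ·S=21.0205
Node (0,0) S=45.0000: V=(p*·1.0599+(1−p*)·7.8841)/1.13=2.0359; Δ=(1.0599−7.8841)/(53.5500−38.7000)=-0.4595; B=V−Δ·S=22.7154
Each (Δ,B) replicates both successor values, so the strategy is self-financing and V0 is arbitrage-free.

(0,0): Delta=-0.4595 Bond=22.7154
(1,0): Delta=-1.0000 Bond=46.5841
(1,1): Delta=-0.3727 Bond=21.0205
V0=2.0359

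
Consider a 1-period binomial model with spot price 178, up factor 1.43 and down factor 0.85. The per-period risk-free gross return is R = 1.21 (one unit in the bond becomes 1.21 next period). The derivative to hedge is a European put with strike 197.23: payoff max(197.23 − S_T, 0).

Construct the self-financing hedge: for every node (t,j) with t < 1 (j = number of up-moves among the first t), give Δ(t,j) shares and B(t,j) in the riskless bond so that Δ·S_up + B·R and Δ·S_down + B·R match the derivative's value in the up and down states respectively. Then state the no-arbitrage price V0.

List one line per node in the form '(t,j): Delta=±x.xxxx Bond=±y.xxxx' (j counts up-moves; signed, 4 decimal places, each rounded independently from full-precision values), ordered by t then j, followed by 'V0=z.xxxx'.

(0,0): Delta=-0.4449 Bond=93.5878
V0=14.3981

Since d<R<u, set p* = (R−d)/(u−d) = 0.6207; price each node as the discounted p*-expectation of its children.
Terminal values V(1,·): V(1,0)=45.9300, V(1,1)=0.0000
  t=0,j=0: stock 178.0000 → up 254.5400 (V=0.0000), down 151.3000 (V=45.9300). Price 14.3981; hedge Δ=-0.4449, bond B=93.5878.
The time-0 hedge costs 14.3981, which is the no-arbitrage price.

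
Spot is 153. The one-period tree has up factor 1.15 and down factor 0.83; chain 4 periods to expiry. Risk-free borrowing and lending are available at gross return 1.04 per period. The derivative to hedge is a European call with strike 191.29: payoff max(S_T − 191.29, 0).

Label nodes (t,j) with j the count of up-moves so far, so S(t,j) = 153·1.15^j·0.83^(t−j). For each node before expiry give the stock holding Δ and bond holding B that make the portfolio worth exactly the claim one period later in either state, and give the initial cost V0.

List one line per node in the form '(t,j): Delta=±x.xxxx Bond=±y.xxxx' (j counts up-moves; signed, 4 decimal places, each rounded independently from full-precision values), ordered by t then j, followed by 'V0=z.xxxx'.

(0,0): Delta=0.3970 Bond=-48.0309
(1,0): Delta=0.0181 Bond=-1.8331
(1,1): Delta=0.5403 Bond=-75.1574
(2,0): Delta=0.0000 Bond=0.0000
(2,1): Delta=0.0249 Bond=-2.9050
(2,2): Delta=0.7351 Bond=-117.5850
(3,0): Delta=0.0000 Bond=0.0000
(3,1): Delta=0.0000 Bond=0.0000
(3,2): Delta=0.0343 Bond=-4.6037
(3,3): Delta=1.0000 Bond=-183.9327
V0=12.7112

Under the risk-neutral measure, an up-move has probability p* = (R−d)/(u−d) = 0.6563 and values discount at R = 1.04.
At expiry t=4: V(4,0)=0.0000, V(4,1)=0.0000, V(4,2)=0.0000, V(4,3)=1.8459, V(4,4)=76.3080
  t=3,j=0: stock 87.4834 → up 100.6059 (V=0.0000), down 72.6112 (V=0.0000). Price 0.0000; hedge Δ=0.0000, bond B=0.0000.
  t=3,j=1: stock 121.2120 → up 139.3937 (V=0.0000), down 100.6059 (V=0.0000). Price 0.0000; hedge Δ=0.0000, bond B=0.0000.
  t=3,j=2: stock 167.9443 → up 193.1359 (V=1.8459), down 139.3937 (V=0.0000). Price 1.1648; hedge Δ=0.0343, bond B=-4.6037.
  t=3,j=3: stock 232.6939 → up 267.5980 (V=76.3080), down 193.1359 (V=1.8459). Price 48.7612; hedge Δ=1.0000, bond B=-183.9327.
  t=2,j=0: stock 105.4017 → up 121.2120 (V=0.0000), down 87.4834 (V=0.0000). Price 0.0000; hedge Δ=0.0000, bond B=0.0000.
  t=2,j=1: stock 146.0385 → up 167.9443 (V=1.1648), down 121.2120 (V=0.0000). Price 0.7350; hedge Δ=0.0249, bond B=-2.9050.
  t=2,j=2: stock 202.3425 → up 232.6939 (V=48.7612), down 167.9443 (V=1.1648). Price 31.1538; hedge Δ=0.7351, bond B=-117.5850.
  t=1,j=0: stock 126.9900 → up 146.0385 (V=0.7350), down 105.4017 (V=0.0000). Price 0.4638; hedge Δ=0.0181, bond B=-1.8331.
  t=1,j=1: stock 175.9500 → up 202.3425 (V=31.1538), down 146.0385 (V=0.7350). Price 19.9013; hedge Δ=0.5403, bond B=-75.1574.
  t=0,j=0: stock 153.0000 → up 175.9500 (V=19.9013), down 126.9900 (V=0.4638). Price 12.7112; hedge Δ=0.3970, bond B=-48.0309.
Each (Δ,B) replicates both successor values, so the strategy is self-financing and V0 is arbitrage-free.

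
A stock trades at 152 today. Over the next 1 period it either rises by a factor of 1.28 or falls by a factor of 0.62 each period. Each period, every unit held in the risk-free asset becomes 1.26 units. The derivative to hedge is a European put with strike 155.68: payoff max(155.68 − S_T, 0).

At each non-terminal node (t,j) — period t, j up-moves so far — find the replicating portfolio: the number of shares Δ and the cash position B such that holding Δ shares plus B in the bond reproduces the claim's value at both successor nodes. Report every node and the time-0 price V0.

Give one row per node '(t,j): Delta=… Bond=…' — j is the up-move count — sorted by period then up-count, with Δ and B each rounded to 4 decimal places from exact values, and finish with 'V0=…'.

Under the risk-neutral measure, an up-move has probability p* = (R−d)/(u−d) = 0.9697 and values discount at R = 1.26.
Payoff layer (t=1): V(1,0)=61.4400, V(1,1)=0.0000
Node (0,0) S=152.0000: V=(p*·0.0000+(1−p*)·61.4400)/1.26=1.4776; Δ=(0.0000−61.4400)/(194.5600−94.2400)=-0.6124; B=V−Δ·S=94.5685
The time-0 hedge costs 1.4776, which is the no-arbitrage price.

(0,0): Delta=-0.6124 Bond=94.5685
V0=1.4776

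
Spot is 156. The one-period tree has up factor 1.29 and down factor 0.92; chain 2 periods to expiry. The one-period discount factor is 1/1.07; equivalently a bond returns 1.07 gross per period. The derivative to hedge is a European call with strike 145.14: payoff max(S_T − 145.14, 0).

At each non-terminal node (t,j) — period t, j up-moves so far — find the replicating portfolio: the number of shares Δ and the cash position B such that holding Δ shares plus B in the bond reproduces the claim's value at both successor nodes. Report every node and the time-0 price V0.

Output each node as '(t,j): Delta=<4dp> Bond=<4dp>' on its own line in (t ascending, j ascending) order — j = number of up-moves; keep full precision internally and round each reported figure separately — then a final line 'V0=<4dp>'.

The replicating-portfolio and risk-neutral prices coincide; use p* = (1.07−0.92)/(1.29−0.92) = 0.4054 for the latter.
Terminal values V(2,·): V(2,0)=0.0000, V(2,1)=40.0008, V(2,2)=114.4596
  t=1,j=0: stock 143.5200 → up 185.1408 (V=40.0008), down 132.0384 (V=0.0000). Price 15.1556; hedge Δ=0.7533, bond B=-92.9546.
  t=1,j=1: stock 201.2400 → up 259.5996 (V=114.4596), down 185.1408 (V=40.0008). Price 65.5951; hedge Δ=1.0000, bond B=-135.6449.
  t=0,j=0: stock 156.0000 → up 201.2400 (V=65.5951), down 143.5200 (V=15.1556). Price 33.2748; hedge Δ=0.8739, bond B=-103.0481.
Each (Δ,B) replicates both successor values, so the strategy is self-financing and V0 is arbitrage-free.

(0,0): Delta=0.8739 Bond=-103.0481
(1,0): Delta=0.7533 Bond=-92.9546
(1,1): Delta=1.0000 Bond=-135.6449
V0=33.2748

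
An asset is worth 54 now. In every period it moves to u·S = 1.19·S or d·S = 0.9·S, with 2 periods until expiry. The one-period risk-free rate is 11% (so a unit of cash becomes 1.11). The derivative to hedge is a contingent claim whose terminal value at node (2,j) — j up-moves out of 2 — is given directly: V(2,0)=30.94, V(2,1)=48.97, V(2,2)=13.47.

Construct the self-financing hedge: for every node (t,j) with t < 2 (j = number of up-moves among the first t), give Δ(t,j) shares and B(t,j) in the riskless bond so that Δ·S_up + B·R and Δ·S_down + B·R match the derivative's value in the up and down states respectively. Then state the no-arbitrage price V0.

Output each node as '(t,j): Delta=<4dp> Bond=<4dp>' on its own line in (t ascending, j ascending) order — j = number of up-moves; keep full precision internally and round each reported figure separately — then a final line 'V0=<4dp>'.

(0,0): Delta=-1.1928 Bond=87.9314
(1,0): Delta=1.2793 Bond=-22.5362
(1,1): Delta=-1.9050 Bond=143.3715
V0=23.5229

Since d<R<u, set p* = (R−d)/(u−d) = 0.7241; price each node as the discounted p*-expectation of its children.
Terminal values V(2,·): V(2,0)=30.9400, V(2,1)=48.9700, V(2,2)=13.4700
Node (1,0) S=48.6000: V=(p*·48.9700+(1−p*)·30.9400)/1.11=39.6362; Δ=(48.9700−30.9400)/(57.8340−43.7400)=1.2793; B=V−Δ·S=-22.5362
Node (1,1) S=64.2600: V=(p*·13.4700+(1−p*)·48.9700)/1.11=20.9578; Δ=(13.4700−48.9700)/(76.4694−57.8340)=-1.9050; B=V−Δ·S=143.3715
Node (0,0) S=54.0000: V=(p*·20.9578+(1−p*)·39.6362)/1.11=23.5229; Δ=(20.9578−39.6362)/(64.2600−48.6000)=-1.1928; B=V−Δ·S=87.9314
Self-financing check: at every node Δ·S+B equals the discounted successor values.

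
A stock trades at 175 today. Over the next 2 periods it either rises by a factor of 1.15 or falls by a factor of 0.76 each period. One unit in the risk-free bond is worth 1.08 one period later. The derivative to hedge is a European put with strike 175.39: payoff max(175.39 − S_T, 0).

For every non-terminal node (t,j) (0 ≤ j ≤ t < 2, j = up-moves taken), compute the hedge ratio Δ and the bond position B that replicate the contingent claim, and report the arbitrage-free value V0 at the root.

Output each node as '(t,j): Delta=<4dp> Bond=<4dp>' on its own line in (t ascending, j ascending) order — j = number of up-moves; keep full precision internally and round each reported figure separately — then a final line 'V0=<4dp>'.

No-arbitrage ⇒ martingale measure with p* = (R−d)/(u−d) = 0.8205.
Terminal values V(2,·): V(2,0)=74.3100, V(2,1)=22.4400, V(2,2)=0.0000
  t=1,j=0: stock 133.0000 → up 152.9500 (V=22.4400), down 101.0800 (V=74.3100). Price 29.3981; hedge Δ=-1.0000, bond B=162.3981.
  t=1,j=1: stock 201.2500 → up 231.4375 (V=0.0000), down 152.9500 (V=22.4400). Price 3.7293; hedge Δ=-0.2859, bond B=61.2678.
  t=0,j=0: stock 175.0000 → up 201.2500 (V=3.7293), down 133.0000 (V=29.3981). Price 7.7190; hedge Δ=-0.3761, bond B=73.5365.
Each (Δ,B) replicates both successor values, so the strategy is self-financing and V0 is arbitrage-free.

(0,0): Delta=-0.3761 Bond=73.5365
(1,0): Delta=-1.0000 Bond=162.3981
(1,1): Delta=-0.2859 Bond=61.2678
V0=7.7190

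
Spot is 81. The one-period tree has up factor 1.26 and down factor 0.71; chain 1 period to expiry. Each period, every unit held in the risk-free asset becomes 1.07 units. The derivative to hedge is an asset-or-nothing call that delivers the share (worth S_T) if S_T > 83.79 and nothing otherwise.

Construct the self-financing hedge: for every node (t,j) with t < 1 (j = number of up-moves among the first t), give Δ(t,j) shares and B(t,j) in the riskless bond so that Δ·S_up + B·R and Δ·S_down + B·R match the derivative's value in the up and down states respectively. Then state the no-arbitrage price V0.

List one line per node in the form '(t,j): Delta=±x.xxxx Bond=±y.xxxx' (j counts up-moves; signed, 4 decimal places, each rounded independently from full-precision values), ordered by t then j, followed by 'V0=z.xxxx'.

(0,0): Delta=2.2909 Bond=-123.1310
V0=62.4326

Risk-neutral probability p* = (R−d)/(u−d) = (1.07−0.71)/(1.26−0.71) = 0.6545.
At expiry t=1: V(1,0)=0.0000, V(1,1)=102.0600
  t=0,j=0: stock 81.0000 → up 102.0600 (V=102.0600), down 57.5100 (V=0.0000). Price 62.4326; hedge Δ=2.2909, bond B=-123.1310.
Self-financing check: at every node Δ·S+B equals the discounted successor values.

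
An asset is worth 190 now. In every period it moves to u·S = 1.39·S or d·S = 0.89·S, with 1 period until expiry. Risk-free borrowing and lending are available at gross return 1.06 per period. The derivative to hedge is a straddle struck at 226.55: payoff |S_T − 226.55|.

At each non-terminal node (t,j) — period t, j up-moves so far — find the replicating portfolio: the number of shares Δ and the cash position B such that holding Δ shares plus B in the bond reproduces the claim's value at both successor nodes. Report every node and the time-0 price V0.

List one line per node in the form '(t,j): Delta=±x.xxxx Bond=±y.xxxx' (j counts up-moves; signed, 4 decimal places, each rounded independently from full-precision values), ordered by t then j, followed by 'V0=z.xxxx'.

The replicating-portfolio and risk-neutral prices coincide; use p* = (1.06−0.89)/(1.39−0.89) = 0.3400 for the latter.
Terminal values V(1,·): V(1,0)=57.4500, V(1,1)=37.5500
  t=0,j=0: stock 190.0000 → up 264.1000 (V=37.5500), down 169.1000 (V=57.4500). Price 47.8151; hedge Δ=-0.2095, bond B=87.6151.
The time-0 hedge costs 47.8151, which is the no-arbitrage price.

(0,0): Delta=-0.2095 Bond=87.6151
V0=47.8151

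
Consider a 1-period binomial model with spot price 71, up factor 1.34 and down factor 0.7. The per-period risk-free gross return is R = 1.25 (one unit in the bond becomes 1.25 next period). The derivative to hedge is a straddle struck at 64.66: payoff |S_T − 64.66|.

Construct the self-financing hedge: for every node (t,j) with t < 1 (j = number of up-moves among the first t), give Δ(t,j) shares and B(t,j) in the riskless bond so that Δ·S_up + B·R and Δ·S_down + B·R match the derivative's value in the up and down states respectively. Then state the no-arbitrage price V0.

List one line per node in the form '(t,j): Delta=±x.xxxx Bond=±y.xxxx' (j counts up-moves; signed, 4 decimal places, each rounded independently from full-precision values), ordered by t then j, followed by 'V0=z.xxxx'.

(0,0): Delta=0.3415 Bond=-1.6120
V0=22.6380

No-arbitrage ⇒ martingale measure with p* = (R−d)/(u−d) = 0.8594.
Terminal values V(1,·): V(1,0)=14.9600, V(1,1)=30.4800
  t=0,j=0: stock 71.0000 → up 95.1400 (V=30.4800), down 49.7000 (V=14.9600). Price 22.6380; hedge Δ=0.3415, bond B=-1.6120.
Each (Δ,B) replicates both successor values, so the strategy is self-financing and V0 is arbitrage-free.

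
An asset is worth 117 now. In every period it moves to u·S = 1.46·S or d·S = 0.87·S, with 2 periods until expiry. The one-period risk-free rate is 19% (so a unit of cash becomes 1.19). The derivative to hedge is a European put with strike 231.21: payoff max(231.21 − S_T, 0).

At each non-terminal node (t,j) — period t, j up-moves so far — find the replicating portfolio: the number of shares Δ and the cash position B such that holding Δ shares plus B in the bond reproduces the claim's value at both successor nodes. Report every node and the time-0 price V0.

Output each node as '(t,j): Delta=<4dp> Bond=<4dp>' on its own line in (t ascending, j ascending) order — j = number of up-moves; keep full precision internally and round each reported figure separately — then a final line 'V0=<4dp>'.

Under the risk-neutral measure, an up-move has probability p* = (R−d)/(u−d) = 0.5424 and values discount at R = 1.19.
Terminal payoffs: V(2,0)=142.6527, V(2,1)=82.5966, V(2,2)=0.0000
(1,0): S=101.7900. Δ = (V_up−V_dn)/(S_up−S_dn) = (82.5966−142.6527)/(148.6134−88.5573) = -1.0000. V = [p*·82.5966 + (1−p*)·142.6527]/1.19 = 92.5041. B = V − Δ·S = 194.2941.
(1,1): S=170.8200. Δ = (V_up−V_dn)/(S_up−S_dn) = (0.0000−82.5966)/(249.3972−148.6134) = -0.8195. V = [p*·0.0000 + (1−p*)·82.5966]/1.19 = 31.7634. B = V − Δ·S = 171.7576.
(0,0): S=117.0000. Δ = (V_up−V_dn)/(S_up−S_dn) = (31.7634−92.5041)/(170.8200−101.7900) = -0.8799. V = [p*·31.7634 + (1−p*)·92.5041]/1.19 = 50.0504. B = V − Δ·S = 153.0008.
Self-financing check: at every node Δ·S+B equals the discounted successor values.

(0,0): Delta=-0.8799 Bond=153.0008
(1,0): Delta=-1.0000 Bond=194.2941
(1,1): Delta=-0.8195 Bond=171.7576
V0=50.0504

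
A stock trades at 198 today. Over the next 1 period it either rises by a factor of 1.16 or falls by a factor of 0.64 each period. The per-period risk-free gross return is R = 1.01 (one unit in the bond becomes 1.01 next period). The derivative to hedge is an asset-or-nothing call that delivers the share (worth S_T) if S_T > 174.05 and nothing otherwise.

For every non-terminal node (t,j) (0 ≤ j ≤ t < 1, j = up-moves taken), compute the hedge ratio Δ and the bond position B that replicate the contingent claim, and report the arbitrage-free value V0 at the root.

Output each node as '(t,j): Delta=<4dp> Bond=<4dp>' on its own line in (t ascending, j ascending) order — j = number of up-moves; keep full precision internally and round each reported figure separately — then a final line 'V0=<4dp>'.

(0,0): Delta=2.2308 Bond=-279.8842
V0=161.8081

No-arbitrage ⇒ martingale measure with p* = (R−d)/(u−d) = 0.7115.
Payoff layer (t=1): V(1,0)=0.0000, V(1,1)=229.6800
  t=0,j=0: stock 198.0000 → up 229.6800 (V=229.6800), down 126.7200 (V=0.0000). Price 161.8081; hedge Δ=2.2308, bond B=-279.8842.
The time-0 hedge costs 161.8081, which is the no-arbitrage price.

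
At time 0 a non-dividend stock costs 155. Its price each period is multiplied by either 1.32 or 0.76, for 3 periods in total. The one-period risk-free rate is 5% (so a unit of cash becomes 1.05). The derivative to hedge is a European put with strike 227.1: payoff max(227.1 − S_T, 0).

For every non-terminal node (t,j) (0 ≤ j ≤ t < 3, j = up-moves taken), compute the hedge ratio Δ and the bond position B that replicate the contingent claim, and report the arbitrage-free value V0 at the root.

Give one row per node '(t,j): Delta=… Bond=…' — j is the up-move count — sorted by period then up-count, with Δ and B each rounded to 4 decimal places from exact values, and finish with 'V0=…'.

(0,0): Delta=-0.6374 Bond=155.4962
(1,0): Delta=-1.0000 Bond=205.9864
(1,1): Delta=-0.4430 Bond=123.5015
(2,0): Delta=-1.0000 Bond=216.2857
(2,1): Delta=-1.0000 Bond=216.2857
(2,2): Delta=-0.1444 Bond=49.0404
V0=56.7007

Risk-neutral probability p* = (R−d)/(u−d) = (1.05−0.76)/(1.32−0.76) = 0.5179.
At expiry t=3: V(3,0)=159.0587, V(3,1)=108.9230, V(3,2)=21.8453, V(3,3)=0.0000
(2,0): S=89.5280. Δ = (V_up−V_dn)/(S_up−S_dn) = (108.9230−159.0587)/(118.1770−68.0413) = -1.0000. V = [p*·108.9230 + (1−p*)·159.0587]/1.05 = 126.7577. B = V − Δ·S = 216.2857.
(2,1): S=155.4960. Δ = (V_up−V_dn)/(S_up−S_dn) = (21.8453−108.9230)/(205.2547−118.1770) = -1.0000. V = [p*·21.8453 + (1−p*)·108.9230]/1.05 = 60.7897. B = V − Δ·S = 216.2857.
(2,2): S=270.0720. Δ = (V_up−V_dn)/(S_up−S_dn) = (0.0000−21.8453)/(356.4950−205.2547) = -0.1444. V = [p*·0.0000 + (1−p*)·21.8453]/1.05 = 10.0310. B = V − Δ·S = 49.0404.
(1,0): S=117.8000. Δ = (V_up−V_dn)/(S_up−S_dn) = (60.7897−126.7577)/(155.4960−89.5280) = -1.0000. V = [p*·60.7897 + (1−p*)·126.7577]/1.05 = 88.1864. B = V − Δ·S = 205.9864.
(1,1): S=204.6000. Δ = (V_up−V_dn)/(S_up−S_dn) = (10.0310−60.7897)/(270.0720−155.4960) = -0.4430. V = [p*·10.0310 + (1−p*)·60.7897]/1.05 = 32.8609. B = V − Δ·S = 123.5015.
(0,0): S=155.0000. Δ = (V_up−V_dn)/(S_up−S_dn) = (32.8609−88.1864)/(204.6000−117.8000) = -0.6374. V = [p*·32.8609 + (1−p*)·88.1864]/1.05 = 56.7007. B = V − Δ·S = 155.4962.
Self-financing check: at every node Δ·S+B equals the discounted successor values.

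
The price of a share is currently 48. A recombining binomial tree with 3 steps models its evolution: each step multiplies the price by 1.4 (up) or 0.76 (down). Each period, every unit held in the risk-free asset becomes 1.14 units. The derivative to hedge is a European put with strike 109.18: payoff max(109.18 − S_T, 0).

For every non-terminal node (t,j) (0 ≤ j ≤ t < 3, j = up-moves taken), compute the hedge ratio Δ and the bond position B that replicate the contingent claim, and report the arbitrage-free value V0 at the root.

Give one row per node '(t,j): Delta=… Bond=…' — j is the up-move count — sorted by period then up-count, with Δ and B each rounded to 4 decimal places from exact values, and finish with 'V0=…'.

Under the risk-neutral measure, an up-move has probability p* = (R−d)/(u−d) = 0.5937 and values discount at R = 1.14.
At expiry t=3: V(3,0)=88.1092, V(3,1)=70.3653, V(3,2)=37.6792, V(3,3)=0.0000
(2,0): S=27.7248. Δ = (V_up−V_dn)/(S_up−S_dn) = (70.3653−88.1092)/(38.8147−21.0708) = -1.0000. V = [p*·70.3653 + (1−p*)·88.1092]/1.14 = 68.0471. B = V − Δ·S = 95.7719.
(2,1): S=51.0720. Δ = (V_up−V_dn)/(S_up−S_dn) = (37.6792−70.3653)/(71.5008−38.8147) = -1.0000. V = [p*·37.6792 + (1−p*)·70.3653]/1.14 = 44.6999. B = V − Δ·S = 95.7719.
(2,2): S=94.0800. Δ = (V_up−V_dn)/(S_up−S_dn) = (0.0000−37.6792)/(131.7120−71.5008) = -0.6258. V = [p*·0.0000 + (1−p*)·37.6792]/1.14 = 13.4273. B = V − Δ·S = 72.3011.
(1,0): S=36.4800. Δ = (V_up−V_dn)/(S_up−S_dn) = (44.6999−68.0471)/(51.0720−27.7248) = -1.0000. V = [p*·44.6999 + (1−p*)·68.0471]/1.14 = 47.5305. B = V − Δ·S = 84.0105.
(1,1): S=67.2000. Δ = (V_up−V_dn)/(S_up−S_dn) = (13.4273−44.6999)/(94.0800−51.0720) = -0.7271. V = [p*·13.4273 + (1−p*)·44.6999]/1.14 = 22.9227. B = V − Δ·S = 71.7861.
(0,0): S=48.0000. Δ = (V_up−V_dn)/(S_up−S_dn) = (22.9227−47.5305)/(67.2000−36.4800) = -0.8010. V = [p*·22.9227 + (1−p*)·47.5305]/1.14 = 28.8768. B = V − Δ·S = 67.3265.
The time-0 hedge costs 28.8768, which is the no-arbitrage price.

(0,0): Delta=-0.8010 Bond=67.3265
(1,0): Delta=-1.0000 Bond=84.0105
(1,1): Delta=-0.7271 Bond=71.7861
(2,0): Delta=-1.0000 Bond=95.7719
(2,1): Delta=-1.0000 Bond=95.7719
(2,2): Delta=-0.6258 Bond=72.3011
V0=28.8768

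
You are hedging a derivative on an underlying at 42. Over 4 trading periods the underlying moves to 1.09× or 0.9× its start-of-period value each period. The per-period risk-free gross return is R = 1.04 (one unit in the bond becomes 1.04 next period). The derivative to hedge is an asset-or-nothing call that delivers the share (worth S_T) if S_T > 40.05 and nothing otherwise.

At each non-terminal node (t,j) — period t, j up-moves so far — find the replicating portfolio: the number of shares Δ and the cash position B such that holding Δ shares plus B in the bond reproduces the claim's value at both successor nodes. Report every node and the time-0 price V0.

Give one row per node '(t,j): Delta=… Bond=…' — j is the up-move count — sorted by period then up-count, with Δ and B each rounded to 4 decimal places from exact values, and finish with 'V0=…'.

No-arbitrage ⇒ martingale measure with p* = (R−d)/(u−d) = 0.7368.
Payoff layer (t=4): V(4,0)=0.0000, V(4,1)=0.0000, V(4,2)=40.4192, V(4,3)=48.9521, V(4,4)=59.2864
Node (3,0) S=30.6180: V=(p*·0.0000+(1−p*)·0.0000)/1.04=0.0000; Δ=(0.0000−0.0000)/(33.3736−27.5562)=0.0000; B=V−Δ·S=0.0000
Node (3,1) S=37.0818: V=(p*·40.4192+(1−p*)·0.0000)/1.04=28.6371; Δ=(40.4192−0.0000)/(40.4192−33.3736)=5.7368; B=V−Δ·S=-184.0954
Node (3,2) S=44.9102: V=(p*·48.9521+(1−p*)·40.4192)/1.04=44.9102; Δ=(48.9521−40.4192)/(48.9521−40.4192)=1.0000; B=V−Δ·S=0.0000
Node (3,3) S=54.3912: V=(p*·59.2864+(1−p*)·48.9521)/1.04=54.3912; Δ=(59.2864−48.9521)/(59.2864−48.9521)=1.0000; B=V−Δ·S=0.0000
Node (2,0) S=34.0200: V=(p*·28.6371+(1−p*)·0.0000)/1.04=20.2894; Δ=(28.6371−0.0000)/(37.0818−30.6180)=4.4304; B=V−Δ·S=-130.4319
Node (2,1) S=41.2020: V=(p*·44.9102+(1−p*)·28.6371)/1.04=39.0652; Δ=(44.9102−28.6371)/(44.9102−37.0818)=2.0787; B=V−Δ·S=-46.5828
Node (2,2) S=49.9002: V=(p*·54.3912+(1−p*)·44.9102)/1.04=49.9002; Δ=(54.3912−44.9102)/(54.3912−44.9102)=1.0000; B=V−Δ·S=0.0000
Node (1,0) S=37.8000: V=(p*·39.0652+(1−p*)·20.2894)/1.04=32.8117; Δ=(39.0652−20.2894)/(41.2020−34.0200)=2.6143; B=V−Δ·S=-66.0081
Node (1,1) S=45.7800: V=(p*·49.9002+(1−p*)·39.0652)/1.04=45.2393; Δ=(49.9002−39.0652)/(49.9002−41.2020)=1.2457; B=V−Δ·S=-11.7872
Node (0,0) S=42.0000: V=(p*·45.2393+(1−p*)·32.8117)/1.04=40.3547; Δ=(45.2393−32.8117)/(45.7800−37.8000)=1.5573; B=V−Δ·S=-25.0537
Each (Δ,B) replicates both successor values, so the strategy is self-financing and V0 is arbitrage-free.

(0,0): Delta=1.5573 Bond=-25.0537
(1,0): Delta=2.6143 Bond=-66.0081
(1,1): Delta=1.2457 Bond=-11.7872
(2,0): Delta=4.4304 Bond=-130.4319
(2,1): Delta=2.0787 Bond=-46.5828
(2,2): Delta=1.0000 Bond=0.0000
(3,0): Delta=0.0000 Bond=0.0000
(3,1): Delta=5.7368 Bond=-184.0954
(3,2): Delta=1.0000 Bond=0.0000
(3,3): Delta=1.0000 Bond=0.0000
V0=40.3547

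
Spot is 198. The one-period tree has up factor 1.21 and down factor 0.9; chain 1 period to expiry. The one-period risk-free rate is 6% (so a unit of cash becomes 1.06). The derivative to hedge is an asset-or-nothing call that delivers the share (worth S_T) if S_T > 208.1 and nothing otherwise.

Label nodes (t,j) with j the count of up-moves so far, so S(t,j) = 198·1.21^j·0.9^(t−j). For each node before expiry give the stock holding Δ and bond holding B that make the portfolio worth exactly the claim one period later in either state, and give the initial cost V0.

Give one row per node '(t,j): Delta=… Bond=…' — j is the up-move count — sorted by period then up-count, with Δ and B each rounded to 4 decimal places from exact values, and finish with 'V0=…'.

Risk-neutral probability p* = (R−d)/(u−d) = (1.06−0.9)/(1.21−0.9) = 0.5161.
Payoff layer (t=1): V(1,0)=0.0000, V(1,1)=239.5800
(0,0): S=198.0000. Δ = (V_up−V_dn)/(S_up−S_dn) = (239.5800−0.0000)/(239.5800−178.2000) = 3.9032. V = [p*·239.5800 + (1−p*)·0.0000]/1.06 = 116.6549. B = V − Δ·S = -656.1838.
The time-0 hedge costs 116.6549, which is the no-arbitrage price.

(0,0): Delta=3.9032 Bond=-656.1838
V0=116.6549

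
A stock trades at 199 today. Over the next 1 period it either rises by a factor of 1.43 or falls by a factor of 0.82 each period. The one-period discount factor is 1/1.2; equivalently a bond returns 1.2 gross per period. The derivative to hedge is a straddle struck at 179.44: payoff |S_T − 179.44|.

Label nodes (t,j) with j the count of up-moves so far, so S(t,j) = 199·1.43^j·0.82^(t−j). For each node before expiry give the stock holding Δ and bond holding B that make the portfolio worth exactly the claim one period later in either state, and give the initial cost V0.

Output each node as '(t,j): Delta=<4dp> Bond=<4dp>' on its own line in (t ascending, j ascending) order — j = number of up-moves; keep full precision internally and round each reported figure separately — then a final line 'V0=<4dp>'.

Risk-neutral probability p* = (R−d)/(u−d) = (1.2−0.82)/(1.43−0.82) = 0.6230.
Terminal values V(1,·): V(1,0)=16.2600, V(1,1)=105.1300
Node (0,0) S=199.0000: V=(p*·105.1300+(1−p*)·16.2600)/1.2=59.6847; Δ=(105.1300−16.2600)/(284.5700−163.1800)=0.7321; B=V−Δ·S=-86.0038
Check: Δ(0,0)·S0 + B(0,0) = 59.6847 = V0.

(0,0): Delta=0.7321 Bond=-86.0038
V0=59.6847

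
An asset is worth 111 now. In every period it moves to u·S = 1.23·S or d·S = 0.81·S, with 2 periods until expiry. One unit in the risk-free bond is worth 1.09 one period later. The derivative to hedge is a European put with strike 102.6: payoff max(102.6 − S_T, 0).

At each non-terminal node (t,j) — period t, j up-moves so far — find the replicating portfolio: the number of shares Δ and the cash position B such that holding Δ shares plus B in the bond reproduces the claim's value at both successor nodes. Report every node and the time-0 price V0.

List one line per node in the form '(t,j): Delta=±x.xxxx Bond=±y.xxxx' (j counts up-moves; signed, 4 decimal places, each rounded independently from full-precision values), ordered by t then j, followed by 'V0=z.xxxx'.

(0,0): Delta=-0.1953 Bond=24.4626
(1,0): Delta=-0.7884 Bond=79.9927
(1,1): Delta=0.0000 Bond=0.0000
V0=2.7844

Risk-neutral probability p* = (R−d)/(u−d) = (1.09−0.81)/(1.23−0.81) = 0.6667.
Terminal payoffs: V(2,0)=29.7729, V(2,1)=0.0000, V(2,2)=0.0000
  t=1,j=0: stock 89.9100 → up 110.5893 (V=0.0000), down 72.8271 (V=29.7729). Price 9.1049; hedge Δ=-0.7884, bond B=79.9927.
  t=1,j=1: stock 136.5300 → up 167.9319 (V=0.0000), down 110.5893 (V=0.0000). Price 0.0000; hedge Δ=0.0000, bond B=0.0000.
  t=0,j=0: stock 111.0000 → up 136.5300 (V=0.0000), down 89.9100 (V=9.1049). Price 2.7844; hedge Δ=-0.1953, bond B=24.4626.
Root portfolio cost Δ·111+B reproduces V0=2.7844.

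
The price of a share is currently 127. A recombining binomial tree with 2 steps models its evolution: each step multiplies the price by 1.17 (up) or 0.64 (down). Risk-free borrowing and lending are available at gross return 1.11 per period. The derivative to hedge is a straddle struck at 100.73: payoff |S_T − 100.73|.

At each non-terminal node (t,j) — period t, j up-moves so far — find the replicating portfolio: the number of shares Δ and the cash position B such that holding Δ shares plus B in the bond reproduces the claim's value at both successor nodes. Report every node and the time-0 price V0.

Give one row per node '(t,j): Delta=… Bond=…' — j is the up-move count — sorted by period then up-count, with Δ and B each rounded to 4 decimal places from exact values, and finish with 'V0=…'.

No-arbitrage ⇒ martingale measure with p* = (R−d)/(u−d) = 0.8868.
Terminal values V(2,·): V(2,0)=48.7108, V(2,1)=5.6324, V(2,2)=73.1203
  t=1,j=0: stock 81.2800 → up 95.0976 (V=5.6324), down 52.0192 (V=48.7108). Price 9.4677; hedge Δ=-1.0000, bond B=90.7477.
  t=1,j=1: stock 148.5900 → up 173.8503 (V=73.1203), down 95.0976 (V=5.6324). Price 58.9911; hedge Δ=0.8570, bond B=-68.3445.
  t=0,j=0: stock 127.0000 → up 148.5900 (V=58.9911), down 81.2800 (V=9.4677). Price 48.0943; hedge Δ=0.7358, bond B=-45.3460.
The time-0 hedge costs 48.0943, which is the no-arbitrage price.

(0,0): Delta=0.7358 Bond=-45.3460
(1,0): Delta=-1.0000 Bond=90.7477
(1,1): Delta=0.8570 Bond=-68.3445
V0=48.0943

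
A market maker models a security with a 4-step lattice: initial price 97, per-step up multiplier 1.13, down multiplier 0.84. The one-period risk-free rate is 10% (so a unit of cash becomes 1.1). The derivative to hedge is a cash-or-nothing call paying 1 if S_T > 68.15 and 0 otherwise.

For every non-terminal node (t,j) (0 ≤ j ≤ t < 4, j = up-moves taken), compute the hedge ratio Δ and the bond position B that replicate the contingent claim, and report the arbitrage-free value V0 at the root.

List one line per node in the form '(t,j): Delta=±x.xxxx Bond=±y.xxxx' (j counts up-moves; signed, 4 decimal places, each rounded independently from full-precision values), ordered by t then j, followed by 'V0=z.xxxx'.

(0,0): Delta=0.0008 Bond=0.6057
(1,0): Delta=0.0065 Bond=0.2002
(1,1): Delta=0.0003 Bond=0.7200
(2,0): Delta=0.0411 Bond=-2.1462
(2,1): Delta=0.0035 Bond=0.4933
(2,2): Delta=0.0000 Bond=0.8264
(3,0): Delta=0.0000 Bond=0.0000
(3,1): Delta=0.0446 Bond=-2.6332
(3,2): Delta=0.0000 Bond=0.9091
(3,3): Delta=0.0000 Bond=0.9091
V0=0.6802

Since d<R<u, set p* = (R−d)/(u−d) = 0.8966; price each node as the discounted p*-expectation of its children.
Terminal values V(4,·): V(4,0)=0.0000, V(4,1)=0.0000, V(4,2)=1.0000, V(4,3)=1.0000, V(4,4)=1.0000
Node (3,0) S=57.4923: V=(p*·0.0000+(1−p*)·0.0000)/1.1=0.0000; Δ=(0.0000−0.0000)/(64.9663−48.2935)=0.0000; B=V−Δ·S=0.0000
Node (3,1) S=77.3408: V=(p*·1.0000+(1−p*)·0.0000)/1.1=0.8150; Δ=(1.0000−0.0000)/(87.3951−64.9663)=0.0446; B=V−Δ·S=-2.6332
Node (3,2) S=104.0418: V=(p*·1.0000+(1−p*)·1.0000)/1.1=0.9091; Δ=(1.0000−1.0000)/(117.5672−87.3951)=0.0000; B=V−Δ·S=0.9091
Node (3,3) S=139.9610: V=(p*·1.0000+(1−p*)·1.0000)/1.1=0.9091; Δ=(1.0000−1.0000)/(158.1559−117.5672)=0.0000; B=V−Δ·S=0.9091
Node (2,0) S=68.4432: V=(p*·0.8150+(1−p*)·0.0000)/1.1=0.6643; Δ=(0.8150−0.0000)/(77.3408−57.4923)=0.0411; B=V−Δ·S=-2.1462
Node (2,1) S=92.0724: V=(p*·0.9091+(1−p*)·0.8150)/1.1=0.8176; Δ=(0.9091−0.8150)/(104.0418−77.3408)=0.0035; B=V−Δ·S=0.4933
Node (2,2) S=123.8593: V=(p*·0.9091+(1−p*)·0.9091)/1.1=0.8264; Δ=(0.9091−0.9091)/(139.9610−104.0418)=0.0000; B=V−Δ·S=0.8264
Node (1,0) S=81.4800: V=(p*·0.8176+(1−p*)·0.6643)/1.1=0.7289; Δ=(0.8176−0.6643)/(92.0724−68.4432)=0.0065; B=V−Δ·S=0.2002
Node (1,1) S=109.6100: V=(p*·0.8264+(1−p*)·0.8176)/1.1=0.7505; Δ=(0.8264−0.8176)/(123.8593−92.0724)=0.0003; B=V−Δ·S=0.7200
Node (0,0) S=97.0000: V=(p*·0.7505+(1−p*)·0.7289)/1.1=0.6802; Δ=(0.7505−0.7289)/(109.6100−81.4800)=0.0008; B=V−Δ·S=0.6057
Check: Δ(0,0)·S0 + B(0,0) = 0.6802 = V0.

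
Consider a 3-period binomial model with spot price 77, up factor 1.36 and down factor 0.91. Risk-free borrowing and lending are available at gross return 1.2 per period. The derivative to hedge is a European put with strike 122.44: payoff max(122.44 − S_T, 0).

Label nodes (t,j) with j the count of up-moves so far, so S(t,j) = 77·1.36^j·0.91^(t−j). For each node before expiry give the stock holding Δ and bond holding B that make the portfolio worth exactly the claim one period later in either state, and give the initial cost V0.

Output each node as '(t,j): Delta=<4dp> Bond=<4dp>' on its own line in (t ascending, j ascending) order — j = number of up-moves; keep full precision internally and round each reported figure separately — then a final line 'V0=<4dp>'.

Risk-neutral probability p* = (R−d)/(u−d) = (1.2−0.91)/(1.36−0.91) = 0.6444.
Terminal values V(3,·): V(3,0)=64.4150, V(3,1)=35.7214, V(3,2)=0.0000, V(3,3)=0.0000
Node (2,0) S=63.7637: V=(p*·35.7214+(1−p*)·64.4150)/1.2=38.2696; Δ=(35.7214−64.4150)/(86.7186−58.0250)=-1.0000; B=V−Δ·S=102.0333
Node (2,1) S=95.2952: V=(p*·0.0000+(1−p*)·35.7214)/1.2=10.5841; Δ=(0.0000−35.7214)/(129.6015−86.7186)=-0.8330; B=V−Δ·S=89.9649
Node (2,2) S=142.4192: V=(p*·0.0000+(1−p*)·0.0000)/1.2=0.0000; Δ=(0.0000−0.0000)/(193.6901−129.6015)=0.0000; B=V−Δ·S=0.0000
Node (1,0) S=70.0700: V=(p*·10.5841+(1−p*)·38.2696)/1.2=17.0232; Δ=(10.5841−38.2696)/(95.2952−63.7637)=-0.8780; B=V−Δ·S=78.5466
Node (1,1) S=104.7200: V=(p*·0.0000+(1−p*)·10.5841)/1.2=3.1360; Δ=(0.0000−10.5841)/(142.4192−95.2952)=-0.2246; B=V−Δ·S=26.6563
Node (0,0) S=77.0000: V=(p*·3.1360+(1−p*)·17.0232)/1.2=6.7281; Δ=(3.1360−17.0232)/(104.7200−70.0700)=-0.4008; B=V−Δ·S=37.5885
Check: Δ(0,0)·S0 + B(0,0) = 6.7281 = V0.

(0,0): Delta=-0.4008 Bond=37.5885
(1,0): Delta=-0.8780 Bond=78.5466
(1,1): Delta=-0.2246 Bond=26.6563
(2,0): Delta=-1.0000 Bond=102.0333
(2,1): Delta=-0.8330 Bond=89.9649
(2,2): Delta=0.0000 Bond=0.0000
V0=6.7281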